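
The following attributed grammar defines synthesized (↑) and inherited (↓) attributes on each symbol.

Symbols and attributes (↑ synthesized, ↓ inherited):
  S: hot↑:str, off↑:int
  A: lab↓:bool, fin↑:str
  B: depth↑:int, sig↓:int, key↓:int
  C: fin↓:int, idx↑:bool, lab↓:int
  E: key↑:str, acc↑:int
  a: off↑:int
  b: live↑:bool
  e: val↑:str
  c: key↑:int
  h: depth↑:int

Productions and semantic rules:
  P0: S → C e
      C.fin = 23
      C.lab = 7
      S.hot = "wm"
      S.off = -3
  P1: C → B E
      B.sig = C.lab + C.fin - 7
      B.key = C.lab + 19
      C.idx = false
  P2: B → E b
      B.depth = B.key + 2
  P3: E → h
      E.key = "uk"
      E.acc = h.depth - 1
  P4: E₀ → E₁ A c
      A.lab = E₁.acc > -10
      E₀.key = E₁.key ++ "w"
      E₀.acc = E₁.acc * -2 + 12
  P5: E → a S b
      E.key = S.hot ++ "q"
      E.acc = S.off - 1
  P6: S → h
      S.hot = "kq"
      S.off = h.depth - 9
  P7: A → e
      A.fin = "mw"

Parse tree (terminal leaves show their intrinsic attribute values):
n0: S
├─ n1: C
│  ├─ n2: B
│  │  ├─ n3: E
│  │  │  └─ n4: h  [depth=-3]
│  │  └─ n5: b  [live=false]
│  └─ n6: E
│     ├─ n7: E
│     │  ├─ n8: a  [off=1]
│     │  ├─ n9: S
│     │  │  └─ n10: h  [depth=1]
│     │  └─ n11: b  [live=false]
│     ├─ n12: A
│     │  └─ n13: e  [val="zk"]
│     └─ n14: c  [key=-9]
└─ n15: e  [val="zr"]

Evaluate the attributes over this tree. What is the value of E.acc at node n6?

1. n1.fin = 23  [23]
2. n1.lab = 7  [7]
3. n2.sig = 23  [C.lab + C.fin - 7]
4. n2.key = 26  [C.lab + 19]
5. n4.depth = -3  [terminal]
6. n3.key = "uk"  ["uk"]
7. n3.acc = -4  [h.depth - 1]
8. n5.live = false  [terminal]
9. n2.depth = 28  [B.key + 2]
10. n8.off = 1  [terminal]
11. n10.depth = 1  [terminal]
12. n9.hot = "kq"  ["kq"]
13. n9.off = -8  [h.depth - 9]
14. n11.live = false  [terminal]
15. n7.key = "kqq"  [S.hot ++ "q"]
16. n7.acc = -9  [S.off - 1]
17. n12.lab = true  [E₁.acc > -10]
18. n13.val = "zk"  [terminal]
19. n12.fin = "mw"  ["mw"]
20. n14.key = -9  [terminal]
21. n6.key = "kqqw"  [E₁.key ++ "w"]
22. n6.acc = 30  [E₁.acc * -2 + 12]
23. n1.idx = false  [false]
24. n15.val = "zr"  [terminal]
25. n0.hot = "wm"  ["wm"]
26. n0.off = -3  [-3]

30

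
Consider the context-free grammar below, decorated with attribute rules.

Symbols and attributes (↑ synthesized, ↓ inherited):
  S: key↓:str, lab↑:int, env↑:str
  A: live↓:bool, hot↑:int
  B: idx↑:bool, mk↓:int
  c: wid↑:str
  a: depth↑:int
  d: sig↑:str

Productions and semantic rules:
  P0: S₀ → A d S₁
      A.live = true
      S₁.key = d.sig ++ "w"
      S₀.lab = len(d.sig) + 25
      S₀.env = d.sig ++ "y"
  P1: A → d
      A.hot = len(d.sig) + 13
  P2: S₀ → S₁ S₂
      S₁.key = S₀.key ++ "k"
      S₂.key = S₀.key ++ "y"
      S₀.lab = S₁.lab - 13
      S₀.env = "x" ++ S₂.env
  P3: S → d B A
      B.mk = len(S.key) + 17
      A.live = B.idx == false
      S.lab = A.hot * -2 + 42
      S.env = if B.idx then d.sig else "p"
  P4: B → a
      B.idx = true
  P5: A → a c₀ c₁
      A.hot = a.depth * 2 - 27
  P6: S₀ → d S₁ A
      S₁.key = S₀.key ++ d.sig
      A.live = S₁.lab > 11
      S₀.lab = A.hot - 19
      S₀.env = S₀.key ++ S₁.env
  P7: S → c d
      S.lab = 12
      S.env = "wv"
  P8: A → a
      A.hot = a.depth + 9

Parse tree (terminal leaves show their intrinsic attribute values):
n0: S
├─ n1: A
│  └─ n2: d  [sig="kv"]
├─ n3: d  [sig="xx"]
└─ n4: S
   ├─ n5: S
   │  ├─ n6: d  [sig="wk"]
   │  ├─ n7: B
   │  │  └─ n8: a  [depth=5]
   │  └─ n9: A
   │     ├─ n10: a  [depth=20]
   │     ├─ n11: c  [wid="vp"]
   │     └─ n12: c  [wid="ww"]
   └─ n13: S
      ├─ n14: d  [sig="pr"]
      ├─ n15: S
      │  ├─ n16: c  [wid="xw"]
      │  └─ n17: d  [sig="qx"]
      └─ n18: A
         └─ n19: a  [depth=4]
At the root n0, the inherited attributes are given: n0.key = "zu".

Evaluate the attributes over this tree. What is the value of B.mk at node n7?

1. n0.key = "zu"  [given at root]
2. n1.live = true  [true]
3. n2.sig = "kv"  [terminal]
4. n1.hot = 15  [len(d.sig) + 13]
5. n3.sig = "xx"  [terminal]
6. n4.key = "xxw"  [d.sig ++ "w"]
7. n5.key = "xxwk"  [S₀.key ++ "k"]
8. n6.sig = "wk"  [terminal]
9. n7.mk = 21  [len(S.key) + 17]
10. n8.depth = 5  [terminal]
11. n7.idx = true  [true]
12. n9.live = false  [B.idx == false]
13. n10.depth = 20  [terminal]
14. n11.wid = "vp"  [terminal]
15. n12.wid = "ww"  [terminal]
16. n9.hot = 13  [a.depth * 2 - 27]
17. n5.lab = 16  [A.hot * -2 + 42]
18. n5.env = "wk"  [if B.idx then d.sig else "p"]
19. n13.key = "xxwy"  [S₀.key ++ "y"]
20. n14.sig = "pr"  [terminal]
21. n15.key = "xxwypr"  [S₀.key ++ d.sig]
22. n16.wid = "xw"  [terminal]
23. n17.sig = "qx"  [terminal]
24. n15.lab = 12  [12]
25. n15.env = "wv"  ["wv"]
26. n18.live = true  [S₁.lab > 11]
27. n19.depth = 4  [terminal]
28. n18.hot = 13  [a.depth + 9]
29. n13.lab = -6  [A.hot - 19]
30. n13.env = "xxwywv"  [S₀.key ++ S₁.env]
31. n4.lab = 3  [S₁.lab - 13]
32. n4.env = "xxxwywv"  ["x" ++ S₂.env]
33. n0.lab = 27  [len(d.sig) + 25]
34. n0.env = "xxy"  [d.sig ++ "y"]

21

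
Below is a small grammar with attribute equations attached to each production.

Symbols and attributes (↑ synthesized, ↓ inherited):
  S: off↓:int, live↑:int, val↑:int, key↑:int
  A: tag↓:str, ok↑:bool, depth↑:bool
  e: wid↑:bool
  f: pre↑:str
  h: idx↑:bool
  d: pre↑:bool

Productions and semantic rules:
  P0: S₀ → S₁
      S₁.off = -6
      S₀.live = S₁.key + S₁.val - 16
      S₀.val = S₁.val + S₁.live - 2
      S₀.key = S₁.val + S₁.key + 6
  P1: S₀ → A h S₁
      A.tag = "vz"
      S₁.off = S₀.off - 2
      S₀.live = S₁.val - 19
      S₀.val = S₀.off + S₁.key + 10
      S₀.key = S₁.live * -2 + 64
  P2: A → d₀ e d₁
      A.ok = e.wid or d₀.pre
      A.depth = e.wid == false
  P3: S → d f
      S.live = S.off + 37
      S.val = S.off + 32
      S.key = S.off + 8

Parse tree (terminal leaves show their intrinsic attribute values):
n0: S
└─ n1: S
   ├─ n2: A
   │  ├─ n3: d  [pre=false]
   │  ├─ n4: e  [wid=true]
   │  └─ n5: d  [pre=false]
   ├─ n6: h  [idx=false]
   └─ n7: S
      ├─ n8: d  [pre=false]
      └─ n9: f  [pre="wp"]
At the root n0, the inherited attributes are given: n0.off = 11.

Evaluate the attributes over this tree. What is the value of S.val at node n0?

1. n0.off = 11  [given at root]
2. n1.off = -6  [-6]
3. n2.tag = "vz"  ["vz"]
4. n3.pre = false  [terminal]
5. n4.wid = true  [terminal]
6. n5.pre = false  [terminal]
7. n2.ok = true  [e.wid or d₀.pre]
8. n2.depth = false  [e.wid == false]
9. n6.idx = false  [terminal]
10. n7.off = -8  [S₀.off - 2]
11. n8.pre = false  [terminal]
12. n9.pre = "wp"  [terminal]
13. n7.live = 29  [S.off + 37]
14. n7.val = 24  [S.off + 32]
15. n7.key = 0  [S.off + 8]
16. n1.live = 5  [S₁.val - 19]
17. n1.val = 4  [S₀.off + S₁.key + 10]
18. n1.key = 6  [S₁.live * -2 + 64]
19. n0.live = -6  [S₁.key + S₁.val - 16]
20. n0.val = 7  [S₁.val + S₁.live - 2]
21. n0.key = 16  [S₁.val + S₁.key + 6]

7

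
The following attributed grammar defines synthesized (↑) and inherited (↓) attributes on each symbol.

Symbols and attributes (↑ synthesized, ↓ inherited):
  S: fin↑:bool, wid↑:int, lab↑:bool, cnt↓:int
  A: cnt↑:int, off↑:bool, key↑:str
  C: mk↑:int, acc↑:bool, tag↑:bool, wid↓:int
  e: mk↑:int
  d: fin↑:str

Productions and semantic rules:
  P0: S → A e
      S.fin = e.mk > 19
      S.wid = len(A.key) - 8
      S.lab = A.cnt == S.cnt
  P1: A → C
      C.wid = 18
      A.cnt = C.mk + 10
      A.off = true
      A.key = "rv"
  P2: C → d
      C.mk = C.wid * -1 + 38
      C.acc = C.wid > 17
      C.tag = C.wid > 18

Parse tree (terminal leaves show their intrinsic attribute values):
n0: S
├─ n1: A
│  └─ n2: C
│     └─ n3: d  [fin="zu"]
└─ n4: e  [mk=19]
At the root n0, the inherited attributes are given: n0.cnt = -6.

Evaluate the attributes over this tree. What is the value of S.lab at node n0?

false

1. n0.cnt = -6  [given at root]
2. n2.wid = 18  [18]
3. n3.fin = "zu"  [terminal]
4. n2.mk = 20  [C.wid * -1 + 38]
5. n2.acc = true  [C.wid > 17]
6. n2.tag = false  [C.wid > 18]
7. n1.cnt = 30  [C.mk + 10]
8. n1.off = true  [true]
9. n1.key = "rv"  ["rv"]
10. n4.mk = 19  [terminal]
11. n0.fin = false  [e.mk > 19]
12. n0.wid = -6  [len(A.key) - 8]
13. n0.lab = false  [A.cnt == S.cnt]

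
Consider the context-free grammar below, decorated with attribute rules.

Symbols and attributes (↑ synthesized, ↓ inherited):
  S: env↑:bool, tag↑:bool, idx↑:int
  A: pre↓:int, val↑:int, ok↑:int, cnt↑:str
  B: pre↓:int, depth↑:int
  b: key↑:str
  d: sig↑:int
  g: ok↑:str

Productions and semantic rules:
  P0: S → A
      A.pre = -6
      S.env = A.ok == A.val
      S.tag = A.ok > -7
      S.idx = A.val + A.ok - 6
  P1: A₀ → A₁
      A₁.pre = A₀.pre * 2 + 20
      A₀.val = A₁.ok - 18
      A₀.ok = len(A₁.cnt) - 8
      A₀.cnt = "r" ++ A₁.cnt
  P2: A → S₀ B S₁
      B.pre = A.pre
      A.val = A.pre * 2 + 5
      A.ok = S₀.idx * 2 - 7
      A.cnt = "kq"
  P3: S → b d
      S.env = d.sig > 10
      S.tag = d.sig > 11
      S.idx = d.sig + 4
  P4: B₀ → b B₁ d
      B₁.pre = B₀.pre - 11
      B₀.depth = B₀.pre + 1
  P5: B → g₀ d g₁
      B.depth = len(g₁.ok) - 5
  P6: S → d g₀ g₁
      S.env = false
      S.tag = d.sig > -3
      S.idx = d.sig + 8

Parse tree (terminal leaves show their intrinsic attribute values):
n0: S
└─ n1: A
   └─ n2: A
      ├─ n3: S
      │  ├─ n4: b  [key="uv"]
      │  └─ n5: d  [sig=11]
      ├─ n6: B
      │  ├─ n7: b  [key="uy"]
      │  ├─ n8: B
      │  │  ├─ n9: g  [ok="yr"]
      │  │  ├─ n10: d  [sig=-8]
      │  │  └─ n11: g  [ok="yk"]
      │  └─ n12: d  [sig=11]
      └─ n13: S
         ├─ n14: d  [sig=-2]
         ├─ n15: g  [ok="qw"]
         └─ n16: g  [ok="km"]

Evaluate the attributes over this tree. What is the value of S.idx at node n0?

1. n1.pre = -6  [-6]
2. n2.pre = 8  [A₀.pre * 2 + 20]
3. n4.key = "uv"  [terminal]
4. n5.sig = 11  [terminal]
5. n3.env = true  [d.sig > 10]
6. n3.tag = false  [d.sig > 11]
7. n3.idx = 15  [d.sig + 4]
8. n6.pre = 8  [A.pre]
9. n7.key = "uy"  [terminal]
10. n8.pre = -3  [B₀.pre - 11]
11. n9.ok = "yr"  [terminal]
12. n10.sig = -8  [terminal]
13. n11.ok = "yk"  [terminal]
14. n8.depth = -3  [len(g₁.ok) - 5]
15. n12.sig = 11  [terminal]
16. n6.depth = 9  [B₀.pre + 1]
17. n14.sig = -2  [terminal]
18. n15.ok = "qw"  [terminal]
19. n16.ok = "km"  [terminal]
20. n13.env = false  [false]
21. n13.tag = true  [d.sig > -3]
22. n13.idx = 6  [d.sig + 8]
23. n2.val = 21  [A.pre * 2 + 5]
24. n2.ok = 23  [S₀.idx * 2 - 7]
25. n2.cnt = "kq"  ["kq"]
26. n1.val = 5  [A₁.ok - 18]
27. n1.ok = -6  [len(A₁.cnt) - 8]
28. n1.cnt = "rkq"  ["r" ++ A₁.cnt]
29. n0.env = false  [A.ok == A.val]
30. n0.tag = true  [A.ok > -7]
31. n0.idx = -7  [A.val + A.ok - 6]

-7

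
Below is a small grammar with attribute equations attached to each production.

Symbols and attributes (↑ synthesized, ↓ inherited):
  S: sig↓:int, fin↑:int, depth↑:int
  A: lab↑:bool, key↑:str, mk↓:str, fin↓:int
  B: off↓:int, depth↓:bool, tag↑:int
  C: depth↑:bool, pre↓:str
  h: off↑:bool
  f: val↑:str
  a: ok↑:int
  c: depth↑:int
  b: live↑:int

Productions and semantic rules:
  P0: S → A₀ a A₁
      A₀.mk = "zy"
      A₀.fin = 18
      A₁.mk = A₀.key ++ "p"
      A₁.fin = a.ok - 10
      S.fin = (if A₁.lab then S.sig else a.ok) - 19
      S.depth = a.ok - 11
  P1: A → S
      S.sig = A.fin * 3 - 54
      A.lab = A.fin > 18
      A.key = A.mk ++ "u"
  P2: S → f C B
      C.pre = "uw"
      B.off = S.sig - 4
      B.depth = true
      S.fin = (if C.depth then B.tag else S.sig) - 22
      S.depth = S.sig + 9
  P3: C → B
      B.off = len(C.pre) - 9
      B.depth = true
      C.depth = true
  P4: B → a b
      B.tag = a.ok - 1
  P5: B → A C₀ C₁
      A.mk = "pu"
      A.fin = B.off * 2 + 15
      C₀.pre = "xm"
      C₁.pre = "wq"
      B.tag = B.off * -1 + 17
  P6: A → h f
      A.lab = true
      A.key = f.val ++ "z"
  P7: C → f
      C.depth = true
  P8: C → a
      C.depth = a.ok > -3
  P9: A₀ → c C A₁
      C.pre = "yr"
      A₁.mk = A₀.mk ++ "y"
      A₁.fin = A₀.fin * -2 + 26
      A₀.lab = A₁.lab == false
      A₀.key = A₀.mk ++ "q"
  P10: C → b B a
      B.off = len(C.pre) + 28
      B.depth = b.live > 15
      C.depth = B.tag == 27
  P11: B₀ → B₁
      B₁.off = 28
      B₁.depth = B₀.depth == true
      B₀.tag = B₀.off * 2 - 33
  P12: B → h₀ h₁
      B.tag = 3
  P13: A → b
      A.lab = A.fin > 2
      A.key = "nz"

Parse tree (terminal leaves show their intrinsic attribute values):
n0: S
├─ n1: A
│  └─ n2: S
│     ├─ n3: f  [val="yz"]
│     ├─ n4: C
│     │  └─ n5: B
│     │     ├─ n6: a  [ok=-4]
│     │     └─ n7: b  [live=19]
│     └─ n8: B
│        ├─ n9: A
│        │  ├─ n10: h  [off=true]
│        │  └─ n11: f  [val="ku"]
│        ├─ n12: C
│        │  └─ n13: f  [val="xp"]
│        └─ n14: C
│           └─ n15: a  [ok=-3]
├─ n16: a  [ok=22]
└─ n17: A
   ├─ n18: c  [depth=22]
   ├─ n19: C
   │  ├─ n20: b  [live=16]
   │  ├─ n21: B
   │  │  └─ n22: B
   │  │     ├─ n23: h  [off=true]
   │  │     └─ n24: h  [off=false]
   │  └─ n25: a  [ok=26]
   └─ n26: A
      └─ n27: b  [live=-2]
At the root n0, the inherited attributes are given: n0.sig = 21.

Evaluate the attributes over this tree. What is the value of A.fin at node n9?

1. n0.sig = 21  [given at root]
2. n1.mk = "zy"  ["zy"]
3. n1.fin = 18  [18]
4. n2.sig = 0  [A.fin * 3 - 54]
5. n3.val = "yz"  [terminal]
6. n4.pre = "uw"  ["uw"]
7. n5.off = -7  [len(C.pre) - 9]
8. n5.depth = true  [true]
9. n6.ok = -4  [terminal]
10. n7.live = 19  [terminal]
11. n5.tag = -5  [a.ok - 1]
12. n4.depth = true  [true]
13. n8.off = -4  [S.sig - 4]
14. n8.depth = true  [true]
15. n9.mk = "pu"  ["pu"]
16. n9.fin = 7  [B.off * 2 + 15]
17. n10.off = true  [terminal]
18. n11.val = "ku"  [terminal]
19. n9.lab = true  [true]
20. n9.key = "kuz"  [f.val ++ "z"]
21. n12.pre = "xm"  ["xm"]
22. n13.val = "xp"  [terminal]
23. n12.depth = true  [true]
24. n14.pre = "wq"  ["wq"]
25. n15.ok = -3  [terminal]
26. n14.depth = false  [a.ok > -3]
27. n8.tag = 21  [B.off * -1 + 17]
28. n2.fin = -1  [(if C.depth then B.tag else S.sig) - 22]
29. n2.depth = 9  [S.sig + 9]
30. n1.lab = false  [A.fin > 18]
31. n1.key = "zyu"  [A.mk ++ "u"]
32. n16.ok = 22  [terminal]
33. n17.mk = "zyup"  [A₀.key ++ "p"]
34. n17.fin = 12  [a.ok - 10]
35. n18.depth = 22  [terminal]
36. n19.pre = "yr"  ["yr"]
37. n20.live = 16  [terminal]
38. n21.off = 30  [len(C.pre) + 28]
39. n21.depth = true  [b.live > 15]
40. n22.off = 28  [28]
41. n22.depth = true  [B₀.depth == true]
42. n23.off = true  [terminal]
43. n24.off = false  [terminal]
44. n22.tag = 3  [3]
45. n21.tag = 27  [B₀.off * 2 - 33]
46. n25.ok = 26  [terminal]
47. n19.depth = true  [B.tag == 27]
48. n26.mk = "zyupy"  [A₀.mk ++ "y"]
49. n26.fin = 2  [A₀.fin * -2 + 26]
50. n27.live = -2  [terminal]
51. n26.lab = false  [A.fin > 2]
52. n26.key = "nz"  ["nz"]
53. n17.lab = true  [A₁.lab == false]
54. n17.key = "zyupq"  [A₀.mk ++ "q"]
55. n0.fin = 2  [(if A₁.lab then S.sig else a.ok) - 19]
56. n0.depth = 11  [a.ok - 11]

7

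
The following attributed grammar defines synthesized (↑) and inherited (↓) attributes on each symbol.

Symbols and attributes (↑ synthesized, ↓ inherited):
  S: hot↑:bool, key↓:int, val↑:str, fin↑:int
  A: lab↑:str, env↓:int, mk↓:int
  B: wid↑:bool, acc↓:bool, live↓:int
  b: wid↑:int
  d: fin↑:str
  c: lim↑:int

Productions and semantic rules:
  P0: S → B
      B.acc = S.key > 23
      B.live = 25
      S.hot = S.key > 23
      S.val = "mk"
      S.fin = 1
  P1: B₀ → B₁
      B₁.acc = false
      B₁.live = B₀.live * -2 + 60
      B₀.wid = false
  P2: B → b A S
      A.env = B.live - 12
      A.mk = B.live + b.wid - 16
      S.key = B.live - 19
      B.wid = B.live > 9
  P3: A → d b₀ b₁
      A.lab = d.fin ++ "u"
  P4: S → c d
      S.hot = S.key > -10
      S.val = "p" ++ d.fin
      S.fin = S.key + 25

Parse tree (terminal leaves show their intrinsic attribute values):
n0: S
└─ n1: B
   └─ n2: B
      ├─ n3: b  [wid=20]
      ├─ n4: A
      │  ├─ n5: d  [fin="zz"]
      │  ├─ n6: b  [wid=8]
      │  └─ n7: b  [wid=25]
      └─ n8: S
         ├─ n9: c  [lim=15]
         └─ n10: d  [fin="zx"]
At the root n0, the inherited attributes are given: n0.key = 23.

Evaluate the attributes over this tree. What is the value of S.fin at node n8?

16

1. n0.key = 23  [given at root]
2. n1.acc = false  [S.key > 23]
3. n1.live = 25  [25]
4. n2.acc = false  [false]
5. n2.live = 10  [B₀.live * -2 + 60]
6. n3.wid = 20  [terminal]
7. n4.env = -2  [B.live - 12]
8. n4.mk = 14  [B.live + b.wid - 16]
9. n5.fin = "zz"  [terminal]
10. n6.wid = 8  [terminal]
11. n7.wid = 25  [terminal]
12. n4.lab = "zzu"  [d.fin ++ "u"]
13. n8.key = -9  [B.live - 19]
14. n9.lim = 15  [terminal]
15. n10.fin = "zx"  [terminal]
16. n8.hot = true  [S.key > -10]
17. n8.val = "pzx"  ["p" ++ d.fin]
18. n8.fin = 16  [S.key + 25]
19. n2.wid = true  [B.live > 9]
20. n1.wid = false  [false]
21. n0.hot = false  [S.key > 23]
22. n0.val = "mk"  ["mk"]
23. n0.fin = 1  [1]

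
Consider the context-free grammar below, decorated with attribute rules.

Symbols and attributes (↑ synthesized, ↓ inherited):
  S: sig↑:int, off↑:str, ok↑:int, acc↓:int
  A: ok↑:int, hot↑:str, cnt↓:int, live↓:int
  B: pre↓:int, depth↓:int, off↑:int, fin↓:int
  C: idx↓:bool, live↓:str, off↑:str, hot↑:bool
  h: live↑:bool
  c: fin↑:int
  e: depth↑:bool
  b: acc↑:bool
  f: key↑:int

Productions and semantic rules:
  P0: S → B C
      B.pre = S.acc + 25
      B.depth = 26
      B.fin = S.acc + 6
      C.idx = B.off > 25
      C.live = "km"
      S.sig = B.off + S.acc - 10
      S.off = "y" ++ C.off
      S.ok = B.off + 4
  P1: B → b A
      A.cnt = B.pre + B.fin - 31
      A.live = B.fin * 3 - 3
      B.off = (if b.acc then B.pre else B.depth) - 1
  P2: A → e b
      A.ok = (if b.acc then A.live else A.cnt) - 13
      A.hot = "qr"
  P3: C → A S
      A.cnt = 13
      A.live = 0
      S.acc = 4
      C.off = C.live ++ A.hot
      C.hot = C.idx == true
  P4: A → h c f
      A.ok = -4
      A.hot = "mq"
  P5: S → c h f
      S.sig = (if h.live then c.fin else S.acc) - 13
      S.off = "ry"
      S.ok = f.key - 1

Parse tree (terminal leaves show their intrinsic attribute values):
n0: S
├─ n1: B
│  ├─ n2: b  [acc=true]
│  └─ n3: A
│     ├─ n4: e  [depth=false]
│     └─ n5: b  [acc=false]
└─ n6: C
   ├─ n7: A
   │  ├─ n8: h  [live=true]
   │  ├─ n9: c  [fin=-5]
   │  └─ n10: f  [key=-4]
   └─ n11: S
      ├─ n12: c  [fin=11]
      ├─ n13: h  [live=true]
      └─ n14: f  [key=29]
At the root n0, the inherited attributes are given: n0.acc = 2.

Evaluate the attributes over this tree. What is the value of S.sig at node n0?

18

1. n0.acc = 2  [given at root]
2. n1.pre = 27  [S.acc + 25]
3. n1.depth = 26  [26]
4. n1.fin = 8  [S.acc + 6]
5. n2.acc = true  [terminal]
6. n3.cnt = 4  [B.pre + B.fin - 31]
7. n3.live = 21  [B.fin * 3 - 3]
8. n4.depth = false  [terminal]
9. n5.acc = false  [terminal]
10. n3.ok = -9  [(if b.acc then A.live else A.cnt) - 13]
11. n3.hot = "qr"  ["qr"]
12. n1.off = 26  [(if b.acc then B.pre else B.depth) - 1]
13. n6.idx = true  [B.off > 25]
14. n6.live = "km"  ["km"]
15. n7.cnt = 13  [13]
16. n7.live = 0  [0]
17. n8.live = true  [terminal]
18. n9.fin = -5  [terminal]
19. n10.key = -4  [terminal]
20. n7.ok = -4  [-4]
21. n7.hot = "mq"  ["mq"]
22. n11.acc = 4  [4]
23. n12.fin = 11  [terminal]
24. n13.live = true  [terminal]
25. n14.key = 29  [terminal]
26. n11.sig = -2  [(if h.live then c.fin else S.acc) - 13]
27. n11.off = "ry"  ["ry"]
28. n11.ok = 28  [f.key - 1]
29. n6.off = "kmmq"  [C.live ++ A.hot]
30. n6.hot = true  [C.idx == true]
31. n0.sig = 18  [B.off + S.acc - 10]
32. n0.off = "ykmmq"  ["y" ++ C.off]
33. n0.ok = 30  [B.off + 4]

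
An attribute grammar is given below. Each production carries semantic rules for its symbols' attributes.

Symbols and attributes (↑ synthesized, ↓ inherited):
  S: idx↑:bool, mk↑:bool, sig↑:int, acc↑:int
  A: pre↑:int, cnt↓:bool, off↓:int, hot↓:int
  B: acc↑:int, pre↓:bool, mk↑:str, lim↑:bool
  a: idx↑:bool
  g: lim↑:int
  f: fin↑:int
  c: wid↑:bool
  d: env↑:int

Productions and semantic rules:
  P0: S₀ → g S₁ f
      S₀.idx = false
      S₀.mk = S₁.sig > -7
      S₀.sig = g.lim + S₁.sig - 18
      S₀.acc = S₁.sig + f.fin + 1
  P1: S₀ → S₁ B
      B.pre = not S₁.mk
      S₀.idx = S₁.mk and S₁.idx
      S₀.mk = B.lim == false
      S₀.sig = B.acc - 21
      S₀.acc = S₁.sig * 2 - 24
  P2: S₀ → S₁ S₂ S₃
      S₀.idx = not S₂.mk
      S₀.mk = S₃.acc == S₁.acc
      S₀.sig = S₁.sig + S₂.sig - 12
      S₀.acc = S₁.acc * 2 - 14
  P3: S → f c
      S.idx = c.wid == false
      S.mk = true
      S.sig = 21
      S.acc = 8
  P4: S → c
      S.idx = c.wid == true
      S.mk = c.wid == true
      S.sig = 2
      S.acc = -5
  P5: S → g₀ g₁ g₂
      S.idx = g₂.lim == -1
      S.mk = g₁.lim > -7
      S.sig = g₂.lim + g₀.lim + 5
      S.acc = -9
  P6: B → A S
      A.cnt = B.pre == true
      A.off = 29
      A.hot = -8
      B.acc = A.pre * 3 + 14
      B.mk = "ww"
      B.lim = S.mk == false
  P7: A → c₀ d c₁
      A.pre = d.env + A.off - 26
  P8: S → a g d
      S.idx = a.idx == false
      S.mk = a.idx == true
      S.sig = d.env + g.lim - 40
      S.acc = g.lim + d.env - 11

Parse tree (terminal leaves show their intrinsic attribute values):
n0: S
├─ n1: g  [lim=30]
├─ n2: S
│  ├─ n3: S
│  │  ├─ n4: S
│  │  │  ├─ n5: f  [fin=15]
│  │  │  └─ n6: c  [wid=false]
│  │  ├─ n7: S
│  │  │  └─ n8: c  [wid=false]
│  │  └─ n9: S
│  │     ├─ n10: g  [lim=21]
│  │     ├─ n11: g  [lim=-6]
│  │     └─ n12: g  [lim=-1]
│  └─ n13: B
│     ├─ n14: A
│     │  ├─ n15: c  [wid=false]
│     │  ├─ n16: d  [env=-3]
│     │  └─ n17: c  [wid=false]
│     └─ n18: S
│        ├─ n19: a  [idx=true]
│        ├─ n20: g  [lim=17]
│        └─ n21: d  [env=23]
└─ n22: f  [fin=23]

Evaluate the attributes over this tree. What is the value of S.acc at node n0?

17

1. n1.lim = 30  [terminal]
2. n5.fin = 15  [terminal]
3. n6.wid = false  [terminal]
4. n4.idx = true  [c.wid == false]
5. n4.mk = true  [true]
6. n4.sig = 21  [21]
7. n4.acc = 8  [8]
8. n8.wid = false  [terminal]
9. n7.idx = false  [c.wid == true]
10. n7.mk = false  [c.wid == true]
11. n7.sig = 2  [2]
12. n7.acc = -5  [-5]
13. n10.lim = 21  [terminal]
14. n11.lim = -6  [terminal]
15. n12.lim = -1  [terminal]
16. n9.idx = true  [g₂.lim == -1]
17. n9.mk = true  [g₁.lim > -7]
18. n9.sig = 25  [g₂.lim + g₀.lim + 5]
19. n9.acc = -9  [-9]
20. n3.idx = true  [not S₂.mk]
21. n3.mk = false  [S₃.acc == S₁.acc]
22. n3.sig = 11  [S₁.sig + S₂.sig - 12]
23. n3.acc = 2  [S₁.acc * 2 - 14]
24. n13.pre = true  [not S₁.mk]
25. n14.cnt = true  [B.pre == true]
26. n14.off = 29  [29]
27. n14.hot = -8  [-8]
28. n15.wid = false  [terminal]
29. n16.env = -3  [terminal]
30. n17.wid = false  [terminal]
31. n14.pre = 0  [d.env + A.off - 26]
32. n19.idx = true  [terminal]
33. n20.lim = 17  [terminal]
34. n21.env = 23  [terminal]
35. n18.idx = false  [a.idx == false]
36. n18.mk = true  [a.idx == true]
37. n18.sig = 0  [d.env + g.lim - 40]
38. n18.acc = 29  [g.lim + d.env - 11]
39. n13.acc = 14  [A.pre * 3 + 14]
40. n13.mk = "ww"  ["ww"]
41. n13.lim = false  [S.mk == false]
42. n2.idx = false  [S₁.mk and S₁.idx]
43. n2.mk = true  [B.lim == false]
44. n2.sig = -7  [B.acc - 21]
45. n2.acc = -2  [S₁.sig * 2 - 24]
46. n22.fin = 23  [terminal]
47. n0.idx = false  [false]
48. n0.mk = false  [S₁.sig > -7]
49. n0.sig = 5  [g.lim + S₁.sig - 18]
50. n0.acc = 17  [S₁.sig + f.fin + 1]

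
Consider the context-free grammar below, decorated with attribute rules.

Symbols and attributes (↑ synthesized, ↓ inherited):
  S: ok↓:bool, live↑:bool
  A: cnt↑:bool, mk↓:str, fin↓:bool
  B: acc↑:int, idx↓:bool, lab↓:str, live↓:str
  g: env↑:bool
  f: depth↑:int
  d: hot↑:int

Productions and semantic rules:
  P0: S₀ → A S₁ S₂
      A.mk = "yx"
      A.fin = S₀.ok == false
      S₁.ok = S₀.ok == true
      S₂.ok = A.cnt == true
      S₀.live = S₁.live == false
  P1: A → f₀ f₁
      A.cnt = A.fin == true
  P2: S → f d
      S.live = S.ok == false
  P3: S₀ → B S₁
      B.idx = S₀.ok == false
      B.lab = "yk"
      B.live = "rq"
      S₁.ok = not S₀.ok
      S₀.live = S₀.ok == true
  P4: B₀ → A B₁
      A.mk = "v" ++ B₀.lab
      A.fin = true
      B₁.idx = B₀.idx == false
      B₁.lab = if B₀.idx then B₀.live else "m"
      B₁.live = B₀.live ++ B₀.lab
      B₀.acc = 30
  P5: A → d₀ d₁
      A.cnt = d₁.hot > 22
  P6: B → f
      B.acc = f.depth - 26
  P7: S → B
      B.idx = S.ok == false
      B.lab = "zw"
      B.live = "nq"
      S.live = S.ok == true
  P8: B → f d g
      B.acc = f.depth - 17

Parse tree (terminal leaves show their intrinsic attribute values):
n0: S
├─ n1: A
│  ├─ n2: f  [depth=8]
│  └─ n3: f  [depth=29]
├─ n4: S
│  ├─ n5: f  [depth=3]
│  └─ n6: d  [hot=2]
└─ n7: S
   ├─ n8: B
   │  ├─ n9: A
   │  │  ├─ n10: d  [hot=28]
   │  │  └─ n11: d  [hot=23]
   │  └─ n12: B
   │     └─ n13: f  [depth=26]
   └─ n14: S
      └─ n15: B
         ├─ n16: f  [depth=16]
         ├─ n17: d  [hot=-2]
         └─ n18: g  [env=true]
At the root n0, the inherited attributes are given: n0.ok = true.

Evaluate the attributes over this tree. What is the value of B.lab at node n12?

1. n0.ok = true  [given at root]
2. n1.mk = "yx"  ["yx"]
3. n1.fin = false  [S₀.ok == false]
4. n2.depth = 8  [terminal]
5. n3.depth = 29  [terminal]
6. n1.cnt = false  [A.fin == true]
7. n4.ok = true  [S₀.ok == true]
8. n5.depth = 3  [terminal]
9. n6.hot = 2  [terminal]
10. n4.live = false  [S.ok == false]
11. n7.ok = false  [A.cnt == true]
12. n8.idx = true  [S₀.ok == false]
13. n8.lab = "yk"  ["yk"]
14. n8.live = "rq"  ["rq"]
15. n9.mk = "vyk"  ["v" ++ B₀.lab]
16. n9.fin = true  [true]
17. n10.hot = 28  [terminal]
18. n11.hot = 23  [terminal]
19. n9.cnt = true  [d₁.hot > 22]
20. n12.idx = false  [B₀.idx == false]
21. n12.lab = "rq"  [if B₀.idx then B₀.live else "m"]
22. n12.live = "rqyk"  [B₀.live ++ B₀.lab]
23. n13.depth = 26  [terminal]
24. n12.acc = 0  [f.depth - 26]
25. n8.acc = 30  [30]
26. n14.ok = true  [not S₀.ok]
27. n15.idx = false  [S.ok == false]
28. n15.lab = "zw"  ["zw"]
29. n15.live = "nq"  ["nq"]
30. n16.depth = 16  [terminal]
31. n17.hot = -2  [terminal]
32. n18.env = true  [terminal]
33. n15.acc = -1  [f.depth - 17]
34. n14.live = true  [S.ok == true]
35. n7.live = false  [S₀.ok == true]
36. n0.live = true  [S₁.live == false]

"rq"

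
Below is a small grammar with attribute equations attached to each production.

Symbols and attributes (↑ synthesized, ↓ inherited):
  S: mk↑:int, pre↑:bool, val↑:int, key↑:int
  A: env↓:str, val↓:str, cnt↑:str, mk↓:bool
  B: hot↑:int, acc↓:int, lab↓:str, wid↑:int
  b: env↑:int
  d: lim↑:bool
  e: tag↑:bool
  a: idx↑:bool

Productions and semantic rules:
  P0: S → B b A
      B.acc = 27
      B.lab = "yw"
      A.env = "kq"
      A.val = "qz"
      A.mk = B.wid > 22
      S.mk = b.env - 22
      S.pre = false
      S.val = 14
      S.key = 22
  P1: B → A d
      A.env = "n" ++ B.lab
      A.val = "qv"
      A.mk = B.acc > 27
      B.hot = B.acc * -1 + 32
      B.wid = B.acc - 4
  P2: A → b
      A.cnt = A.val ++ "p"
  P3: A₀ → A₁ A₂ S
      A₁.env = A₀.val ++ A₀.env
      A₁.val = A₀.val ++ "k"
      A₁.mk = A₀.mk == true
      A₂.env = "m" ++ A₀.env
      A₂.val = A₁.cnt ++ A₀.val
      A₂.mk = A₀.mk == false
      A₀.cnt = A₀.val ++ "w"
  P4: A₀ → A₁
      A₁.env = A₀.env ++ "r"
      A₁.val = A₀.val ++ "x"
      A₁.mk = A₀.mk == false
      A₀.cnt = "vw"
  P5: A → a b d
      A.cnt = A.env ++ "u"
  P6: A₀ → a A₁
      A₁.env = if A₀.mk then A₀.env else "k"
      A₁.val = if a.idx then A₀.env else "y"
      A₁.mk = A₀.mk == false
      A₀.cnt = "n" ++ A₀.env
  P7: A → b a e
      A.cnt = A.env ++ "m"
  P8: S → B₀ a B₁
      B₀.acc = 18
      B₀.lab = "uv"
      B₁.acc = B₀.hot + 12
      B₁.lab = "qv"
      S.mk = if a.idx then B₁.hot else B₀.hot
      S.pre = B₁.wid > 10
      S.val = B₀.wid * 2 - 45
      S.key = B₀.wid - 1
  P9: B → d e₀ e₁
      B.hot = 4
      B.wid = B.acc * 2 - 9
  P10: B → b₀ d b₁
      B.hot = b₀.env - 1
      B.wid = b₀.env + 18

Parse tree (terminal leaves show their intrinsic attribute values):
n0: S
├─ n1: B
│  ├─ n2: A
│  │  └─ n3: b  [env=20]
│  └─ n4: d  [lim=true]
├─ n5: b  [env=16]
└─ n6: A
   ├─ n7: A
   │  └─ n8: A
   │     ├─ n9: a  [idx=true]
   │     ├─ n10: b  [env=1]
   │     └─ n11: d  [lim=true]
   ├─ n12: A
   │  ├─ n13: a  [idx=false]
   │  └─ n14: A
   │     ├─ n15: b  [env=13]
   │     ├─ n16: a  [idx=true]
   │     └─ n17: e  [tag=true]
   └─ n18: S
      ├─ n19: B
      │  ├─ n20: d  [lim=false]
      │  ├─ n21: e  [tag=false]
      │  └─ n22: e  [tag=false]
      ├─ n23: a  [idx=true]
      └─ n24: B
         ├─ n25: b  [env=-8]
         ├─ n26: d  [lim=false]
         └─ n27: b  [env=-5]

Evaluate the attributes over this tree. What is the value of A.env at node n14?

"k"

1. n1.acc = 27  [27]
2. n1.lab = "yw"  ["yw"]
3. n2.env = "nyw"  ["n" ++ B.lab]
4. n2.val = "qv"  ["qv"]
5. n2.mk = false  [B.acc > 27]
6. n3.env = 20  [terminal]
7. n2.cnt = "qvp"  [A.val ++ "p"]
8. n4.lim = true  [terminal]
9. n1.hot = 5  [B.acc * -1 + 32]
10. n1.wid = 23  [B.acc - 4]
11. n5.env = 16  [terminal]
12. n6.env = "kq"  ["kq"]
13. n6.val = "qz"  ["qz"]
14. n6.mk = true  [B.wid > 22]
15. n7.env = "qzkq"  [A₀.val ++ A₀.env]
16. n7.val = "qzk"  [A₀.val ++ "k"]
17. n7.mk = true  [A₀.mk == true]
18. n8.env = "qzkqr"  [A₀.env ++ "r"]
19. n8.val = "qzkx"  [A₀.val ++ "x"]
20. n8.mk = false  [A₀.mk == false]
21. n9.idx = true  [terminal]
22. n10.env = 1  [terminal]
23. n11.lim = true  [terminal]
24. n8.cnt = "qzkqru"  [A.env ++ "u"]
25. n7.cnt = "vw"  ["vw"]
26. n12.env = "mkq"  ["m" ++ A₀.env]
27. n12.val = "vwqz"  [A₁.cnt ++ A₀.val]
28. n12.mk = false  [A₀.mk == false]
29. n13.idx = false  [terminal]
30. n14.env = "k"  [if A₀.mk then A₀.env else "k"]
31. n14.val = "y"  [if a.idx then A₀.env else "y"]
32. n14.mk = true  [A₀.mk == false]
33. n15.env = 13  [terminal]
34. n16.idx = true  [terminal]
35. n17.tag = true  [terminal]
36. n14.cnt = "km"  [A.env ++ "m"]
37. n12.cnt = "nmkq"  ["n" ++ A₀.env]
38. n19.acc = 18  [18]
39. n19.lab = "uv"  ["uv"]
40. n20.lim = false  [terminal]
41. n21.tag = false  [terminal]
42. n22.tag = false  [terminal]
43. n19.hot = 4  [4]
44. n19.wid = 27  [B.acc * 2 - 9]
45. n23.idx = true  [terminal]
46. n24.acc = 16  [B₀.hot + 12]
47. n24.lab = "qv"  ["qv"]
48. n25.env = -8  [terminal]
49. n26.lim = false  [terminal]
50. n27.env = -5  [terminal]
51. n24.hot = -9  [b₀.env - 1]
52. n24.wid = 10  [b₀.env + 18]
53. n18.mk = -9  [if a.idx then B₁.hot else B₀.hot]
54. n18.pre = false  [B₁.wid > 10]
55. n18.val = 9  [B₀.wid * 2 - 45]
56. n18.key = 26  [B₀.wid - 1]
57. n6.cnt = "qzw"  [A₀.val ++ "w"]
58. n0.mk = -6  [b.env - 22]
59. n0.pre = false  [false]
60. n0.val = 14  [14]
61. n0.key = 22  [22]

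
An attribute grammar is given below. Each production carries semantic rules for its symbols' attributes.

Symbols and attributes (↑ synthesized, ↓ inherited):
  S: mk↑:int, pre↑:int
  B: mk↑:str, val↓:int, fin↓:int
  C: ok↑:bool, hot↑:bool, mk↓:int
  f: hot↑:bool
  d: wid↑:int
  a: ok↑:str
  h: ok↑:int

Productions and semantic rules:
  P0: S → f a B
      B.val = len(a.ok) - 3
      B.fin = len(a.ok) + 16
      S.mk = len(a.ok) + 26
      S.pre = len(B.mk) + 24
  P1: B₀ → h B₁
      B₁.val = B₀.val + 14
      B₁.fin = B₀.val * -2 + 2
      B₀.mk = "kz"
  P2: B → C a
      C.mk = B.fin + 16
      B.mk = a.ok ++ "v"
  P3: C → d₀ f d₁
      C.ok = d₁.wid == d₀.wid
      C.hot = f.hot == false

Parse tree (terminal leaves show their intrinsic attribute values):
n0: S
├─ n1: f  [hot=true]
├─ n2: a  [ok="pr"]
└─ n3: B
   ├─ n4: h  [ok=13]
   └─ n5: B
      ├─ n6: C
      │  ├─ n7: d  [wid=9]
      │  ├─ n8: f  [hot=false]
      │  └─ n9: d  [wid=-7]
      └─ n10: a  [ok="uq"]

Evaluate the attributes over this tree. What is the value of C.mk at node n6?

20

1. n1.hot = true  [terminal]
2. n2.ok = "pr"  [terminal]
3. n3.val = -1  [len(a.ok) - 3]
4. n3.fin = 18  [len(a.ok) + 16]
5. n4.ok = 13  [terminal]
6. n5.val = 13  [B₀.val + 14]
7. n5.fin = 4  [B₀.val * -2 + 2]
8. n6.mk = 20  [B.fin + 16]
9. n7.wid = 9  [terminal]
10. n8.hot = false  [terminal]
11. n9.wid = -7  [terminal]
12. n6.ok = false  [d₁.wid == d₀.wid]
13. n6.hot = true  [f.hot == false]
14. n10.ok = "uq"  [terminal]
15. n5.mk = "uqv"  [a.ok ++ "v"]
16. n3.mk = "kz"  ["kz"]
17. n0.mk = 28  [len(a.ok) + 26]
18. n0.pre = 26  [len(B.mk) + 24]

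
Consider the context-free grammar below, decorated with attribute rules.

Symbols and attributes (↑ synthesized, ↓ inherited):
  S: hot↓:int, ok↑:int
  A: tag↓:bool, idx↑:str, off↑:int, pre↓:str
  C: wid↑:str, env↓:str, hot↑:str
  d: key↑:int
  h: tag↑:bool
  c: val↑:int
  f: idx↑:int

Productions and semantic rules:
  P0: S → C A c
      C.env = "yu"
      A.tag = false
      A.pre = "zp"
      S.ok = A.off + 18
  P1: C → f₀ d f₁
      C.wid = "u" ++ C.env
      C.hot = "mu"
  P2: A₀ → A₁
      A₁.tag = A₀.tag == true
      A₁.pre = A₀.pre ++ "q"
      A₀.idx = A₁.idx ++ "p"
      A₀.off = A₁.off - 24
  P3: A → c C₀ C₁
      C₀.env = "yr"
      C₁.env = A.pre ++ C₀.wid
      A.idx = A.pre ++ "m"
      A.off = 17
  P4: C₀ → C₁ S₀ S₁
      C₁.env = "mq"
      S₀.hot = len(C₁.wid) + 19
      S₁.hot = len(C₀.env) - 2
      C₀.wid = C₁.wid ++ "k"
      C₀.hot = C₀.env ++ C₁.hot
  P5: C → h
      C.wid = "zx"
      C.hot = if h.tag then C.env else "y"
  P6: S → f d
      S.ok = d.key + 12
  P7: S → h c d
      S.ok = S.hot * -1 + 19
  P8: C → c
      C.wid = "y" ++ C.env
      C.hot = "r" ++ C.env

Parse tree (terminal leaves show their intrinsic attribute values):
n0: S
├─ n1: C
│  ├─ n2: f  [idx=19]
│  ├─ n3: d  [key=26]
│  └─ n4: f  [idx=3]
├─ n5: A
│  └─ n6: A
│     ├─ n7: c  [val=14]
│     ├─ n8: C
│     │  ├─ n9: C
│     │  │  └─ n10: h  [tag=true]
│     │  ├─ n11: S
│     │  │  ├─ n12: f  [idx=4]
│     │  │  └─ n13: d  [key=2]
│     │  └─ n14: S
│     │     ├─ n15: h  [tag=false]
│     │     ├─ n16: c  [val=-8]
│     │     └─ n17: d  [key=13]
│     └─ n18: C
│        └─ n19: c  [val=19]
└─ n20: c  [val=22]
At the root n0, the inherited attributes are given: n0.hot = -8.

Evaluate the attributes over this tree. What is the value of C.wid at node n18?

"yzpqzxk"

1. n0.hot = -8  [given at root]
2. n1.env = "yu"  ["yu"]
3. n2.idx = 19  [terminal]
4. n3.key = 26  [terminal]
5. n4.idx = 3  [terminal]
6. n1.wid = "uyu"  ["u" ++ C.env]
7. n1.hot = "mu"  ["mu"]
8. n5.tag = false  [false]
9. n5.pre = "zp"  ["zp"]
10. n6.tag = false  [A₀.tag == true]
11. n6.pre = "zpq"  [A₀.pre ++ "q"]
12. n7.val = 14  [terminal]
13. n8.env = "yr"  ["yr"]
14. n9.env = "mq"  ["mq"]
15. n10.tag = true  [terminal]
16. n9.wid = "zx"  ["zx"]
17. n9.hot = "mq"  [if h.tag then C.env else "y"]
18. n11.hot = 21  [len(C₁.wid) + 19]
19. n12.idx = 4  [terminal]
20. n13.key = 2  [terminal]
21. n11.ok = 14  [d.key + 12]
22. n14.hot = 0  [len(C₀.env) - 2]
23. n15.tag = false  [terminal]
24. n16.val = -8  [terminal]
25. n17.key = 13  [terminal]
26. n14.ok = 19  [S.hot * -1 + 19]
27. n8.wid = "zxk"  [C₁.wid ++ "k"]
28. n8.hot = "yrmq"  [C₀.env ++ C₁.hot]
29. n18.env = "zpqzxk"  [A.pre ++ C₀.wid]
30. n19.val = 19  [terminal]
31. n18.wid = "yzpqzxk"  ["y" ++ C.env]
32. n18.hot = "rzpqzxk"  ["r" ++ C.env]
33. n6.idx = "zpqm"  [A.pre ++ "m"]
34. n6.off = 17  [17]
35. n5.idx = "zpqmp"  [A₁.idx ++ "p"]
36. n5.off = -7  [A₁.off - 24]
37. n20.val = 22  [terminal]
38. n0.ok = 11  [A.off + 18]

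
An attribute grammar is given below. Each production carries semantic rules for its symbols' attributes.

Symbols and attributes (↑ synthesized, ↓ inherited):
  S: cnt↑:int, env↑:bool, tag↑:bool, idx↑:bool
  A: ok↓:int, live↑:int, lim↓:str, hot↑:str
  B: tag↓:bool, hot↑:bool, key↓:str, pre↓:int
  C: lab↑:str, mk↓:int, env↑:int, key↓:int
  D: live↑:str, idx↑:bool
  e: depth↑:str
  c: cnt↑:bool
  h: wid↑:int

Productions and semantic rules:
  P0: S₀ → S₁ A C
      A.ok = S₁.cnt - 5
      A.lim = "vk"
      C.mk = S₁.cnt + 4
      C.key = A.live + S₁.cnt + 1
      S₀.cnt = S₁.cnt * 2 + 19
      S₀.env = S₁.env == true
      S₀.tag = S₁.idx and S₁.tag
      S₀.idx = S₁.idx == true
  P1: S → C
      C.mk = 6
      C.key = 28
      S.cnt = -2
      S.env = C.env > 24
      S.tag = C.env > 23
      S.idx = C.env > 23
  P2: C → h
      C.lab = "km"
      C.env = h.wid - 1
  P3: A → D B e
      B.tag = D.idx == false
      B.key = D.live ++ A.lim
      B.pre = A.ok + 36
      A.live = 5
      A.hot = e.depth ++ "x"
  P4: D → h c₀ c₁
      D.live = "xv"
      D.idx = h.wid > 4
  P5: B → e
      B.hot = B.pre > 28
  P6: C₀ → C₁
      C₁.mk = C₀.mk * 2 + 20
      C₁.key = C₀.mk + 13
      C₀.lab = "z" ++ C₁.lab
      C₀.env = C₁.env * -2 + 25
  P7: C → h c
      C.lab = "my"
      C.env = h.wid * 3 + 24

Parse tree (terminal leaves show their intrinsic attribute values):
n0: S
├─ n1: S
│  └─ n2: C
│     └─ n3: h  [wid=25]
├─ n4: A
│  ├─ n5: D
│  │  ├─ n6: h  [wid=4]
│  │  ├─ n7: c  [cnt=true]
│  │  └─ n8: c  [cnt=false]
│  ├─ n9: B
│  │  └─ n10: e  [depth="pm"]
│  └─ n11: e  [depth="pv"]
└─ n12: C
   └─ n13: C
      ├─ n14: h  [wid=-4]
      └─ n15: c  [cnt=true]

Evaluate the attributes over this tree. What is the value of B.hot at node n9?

true

1. n2.mk = 6  [6]
2. n2.key = 28  [28]
3. n3.wid = 25  [terminal]
4. n2.lab = "km"  ["km"]
5. n2.env = 24  [h.wid - 1]
6. n1.cnt = -2  [-2]
7. n1.env = false  [C.env > 24]
8. n1.tag = true  [C.env > 23]
9. n1.idx = true  [C.env > 23]
10. n4.ok = -7  [S₁.cnt - 5]
11. n4.lim = "vk"  ["vk"]
12. n6.wid = 4  [terminal]
13. n7.cnt = true  [terminal]
14. n8.cnt = false  [terminal]
15. n5.live = "xv"  ["xv"]
16. n5.idx = false  [h.wid > 4]
17. n9.tag = true  [D.idx == false]
18. n9.key = "xvvk"  [D.live ++ A.lim]
19. n9.pre = 29  [A.ok + 36]
20. n10.depth = "pm"  [terminal]
21. n9.hot = true  [B.pre > 28]
22. n11.depth = "pv"  [terminal]
23. n4.live = 5  [5]
24. n4.hot = "pvx"  [e.depth ++ "x"]
25. n12.mk = 2  [S₁.cnt + 4]
26. n12.key = 4  [A.live + S₁.cnt + 1]
27. n13.mk = 24  [C₀.mk * 2 + 20]
28. n13.key = 15  [C₀.mk + 13]
29. n14.wid = -4  [terminal]
30. n15.cnt = true  [terminal]
31. n13.lab = "my"  ["my"]
32. n13.env = 12  [h.wid * 3 + 24]
33. n12.lab = "zmy"  ["z" ++ C₁.lab]
34. n12.env = 1  [C₁.env * -2 + 25]
35. n0.cnt = 15  [S₁.cnt * 2 + 19]
36. n0.env = false  [S₁.env == true]
37. n0.tag = true  [S₁.idx and S₁.tag]
38. n0.idx = true  [S₁.idx == true]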